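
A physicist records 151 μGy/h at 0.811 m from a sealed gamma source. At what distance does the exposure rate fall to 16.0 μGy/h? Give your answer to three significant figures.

Since intensity falls as 1/r², d₂ = d₁·√(I₁/I₂).
I₁/I₂ = 151/16.0 = 9.438, so d₂ = 0.811 × √9.438 = 2.491 m.

2.49 m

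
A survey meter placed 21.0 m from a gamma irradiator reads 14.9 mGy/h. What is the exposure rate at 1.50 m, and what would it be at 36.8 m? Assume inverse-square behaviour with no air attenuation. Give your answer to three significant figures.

2920 mGy/h; 4.85 mGy/h

Intensity scales as (d₁/d₂)², so
At 1.50 m: (21.0/1.50)² = 196.0, so 14.9 × 196.0 = 2920 mGy/h
At 36.8 m: (1.50/36.8)² = 0.001661, so 2920 × 0.001661 = 4.850 mGy/h.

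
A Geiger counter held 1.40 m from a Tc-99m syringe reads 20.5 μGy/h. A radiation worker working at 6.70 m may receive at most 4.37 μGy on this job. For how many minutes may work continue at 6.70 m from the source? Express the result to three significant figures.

293 min

Using I₁d₁² = I₂d₂², rate at 6.70 m:
20.5 × (1.40/6.70)² = 20.5 × 0.04366 = 0.8950 μGy/h.
Stay time = 4.37 μGy ÷ 0.8950 μGy/h = 4.883 h = 293.0 min.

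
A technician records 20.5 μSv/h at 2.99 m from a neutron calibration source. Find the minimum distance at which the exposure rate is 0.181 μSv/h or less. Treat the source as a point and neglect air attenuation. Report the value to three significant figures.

Using I₁d₁² = I₂d₂², d₂ = d₁·√(I₁/I₂).
I₁/I₂ = 20.5/0.181 = 113.3, so d₂ = 2.99 × √113.3 = 31.83 m.

31.8 m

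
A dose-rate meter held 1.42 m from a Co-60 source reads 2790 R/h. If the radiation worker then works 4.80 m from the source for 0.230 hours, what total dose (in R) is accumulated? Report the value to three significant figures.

56.2 R

Applying the 1/r² law, rate at 4.80 m:
2790 × (1.42/4.80)² = 2790 × 0.08752 = 244.2 R/h.
Dose = rate × time = 244.2 R/h × 0.2300 h = 56.17 R.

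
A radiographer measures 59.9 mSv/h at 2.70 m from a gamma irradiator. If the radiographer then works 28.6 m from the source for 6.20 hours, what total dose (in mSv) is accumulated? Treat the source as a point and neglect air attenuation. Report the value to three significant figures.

Applying the 1/r² law, rate at 28.6 m:
(2.70/28.6)² = 0.008912, so 59.9 × 0.008912 = 0.5338 mSv/h.
Dose = rate × time = 0.5338 mSv/h × 6.200 h = 3.310 mSv.

3.31 mSv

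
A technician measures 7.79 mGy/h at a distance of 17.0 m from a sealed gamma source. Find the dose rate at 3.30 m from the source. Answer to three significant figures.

207 mGy/h

Intensity scales as (d₁/d₂)², so the rate at 3.30 m is
7.79 × (17.0/3.30)² = 7.79 × 26.54 = 206.7 mGy/h.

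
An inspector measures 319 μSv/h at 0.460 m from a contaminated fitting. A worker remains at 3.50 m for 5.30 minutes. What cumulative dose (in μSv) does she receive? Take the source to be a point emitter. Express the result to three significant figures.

0.487 μSv

Intensity scales as (d₁/d₂)², so rate at 3.50 m:
319 × (0.460/3.50)² = 319 × 0.01727 = 5.509 μSv/h.
Dose = rate × time = 5.509 μSv/h × 0.08833 h = 0.4866 μSv.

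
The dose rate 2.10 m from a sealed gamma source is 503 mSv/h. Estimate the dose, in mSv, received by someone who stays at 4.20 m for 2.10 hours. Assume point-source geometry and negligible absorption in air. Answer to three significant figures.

264 mSv

Applying the 1/r² law, rate at 4.20 m:
503 × (2.10/4.20)² = 503 × 0.2500 = 125.8 mSv/h.
Dose = rate × time = 125.8 mSv/h × 2.100 h = 264.2 mSv.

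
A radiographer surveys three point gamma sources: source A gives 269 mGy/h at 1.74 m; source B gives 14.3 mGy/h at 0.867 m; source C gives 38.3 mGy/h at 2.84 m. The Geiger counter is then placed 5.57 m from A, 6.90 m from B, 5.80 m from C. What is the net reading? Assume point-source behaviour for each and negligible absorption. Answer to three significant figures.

35.7 mGy/h

Each source contributes Iᵢ·(dᵢ/rᵢ)²; contributions add.
A: 269 × (1.74/5.57)² = 26.25 mGy/h
B: 14.3 × (0.867/6.90)² = 0.2258 mGy/h
C: 38.3 × (2.84/5.80)² = 9.183 mGy/h
Total = 26.25 + 0.2258 + 9.183 = 35.66 mGy/h.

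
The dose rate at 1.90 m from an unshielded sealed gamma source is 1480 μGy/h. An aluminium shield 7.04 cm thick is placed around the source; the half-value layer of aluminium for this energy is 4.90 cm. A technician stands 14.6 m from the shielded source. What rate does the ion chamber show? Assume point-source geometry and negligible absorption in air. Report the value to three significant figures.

9.26 μGy/h

Distance alone: (1.90/14.6)² = 0.01694, so 1480 × 0.01694 = 25.07 μGy/h.
Shield: 7.04/4.90 = 1.437 half-value layers → attenuation 2^(−1.437) = 0.3693.
Combined: 25.07 × 0.3693 = 9.258 μGy/h.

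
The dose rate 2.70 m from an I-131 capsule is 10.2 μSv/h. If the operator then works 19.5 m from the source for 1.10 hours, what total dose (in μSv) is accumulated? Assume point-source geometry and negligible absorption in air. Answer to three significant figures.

Intensity scales as (d₁/d₂)², so rate at 19.5 m:
10.2 × (2.70/19.5)² = 10.2 × 0.01917 = 0.1955 μSv/h.
Dose = rate × time = 0.1955 μSv/h × 1.100 h = 0.2151 μSv.

0.215 μSv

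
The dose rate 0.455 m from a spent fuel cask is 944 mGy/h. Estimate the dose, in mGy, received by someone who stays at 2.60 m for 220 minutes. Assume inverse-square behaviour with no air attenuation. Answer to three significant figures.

106 mGy

Since intensity falls as 1/r², rate at 2.60 m:
944 × (0.455/2.60)² = 944 × 0.03062 = 28.91 mGy/h.
Dose = rate × time = 28.91 mGy/h × 3.667 h = 106.0 mGy.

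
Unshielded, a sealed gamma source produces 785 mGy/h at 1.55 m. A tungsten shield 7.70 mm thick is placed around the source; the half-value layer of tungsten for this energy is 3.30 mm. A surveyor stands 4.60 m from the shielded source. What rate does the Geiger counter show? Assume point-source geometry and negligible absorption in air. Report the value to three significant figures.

Distance alone: (1.55/4.60)² = 0.1135, so 785 × 0.1135 = 89.10 mGy/h.
Shield: 7.70/3.30 = 2.333 half-value layers → attenuation 2^(−2.333) = 0.1985.
Combined: 89.10 × 0.1985 = 17.69 mGy/h.

17.7 mGy/h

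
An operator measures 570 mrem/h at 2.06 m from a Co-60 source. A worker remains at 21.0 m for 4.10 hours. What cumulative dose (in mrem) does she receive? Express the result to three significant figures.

By the inverse-square law, rate at 21.0 m:
(2.06/21.0)² = 0.009623, so 570 × 0.009623 = 5.485 mrem/h.
Dose = rate × time = 5.485 mrem/h × 4.100 h = 22.49 mrem.

22.5 mrem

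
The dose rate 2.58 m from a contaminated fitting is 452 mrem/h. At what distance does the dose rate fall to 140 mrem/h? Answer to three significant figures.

By the inverse-square law, d₂ = d₁·√(I₁/I₂).
I₁/I₂ = 452/140 = 3.229, so d₂ = 2.58 × √3.229 = 4.636 m.

4.64 m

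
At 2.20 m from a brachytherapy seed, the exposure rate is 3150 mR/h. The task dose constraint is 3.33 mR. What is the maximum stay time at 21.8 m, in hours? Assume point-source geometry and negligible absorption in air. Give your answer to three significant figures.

By the inverse-square law, rate at 21.8 m:
3150 × (2.20/21.8)² = 3150 × 0.01018 = 32.07 mR/h.
Stay time = 3.33 mR ÷ 32.07 mR/h = 0.1038 h.

0.104 h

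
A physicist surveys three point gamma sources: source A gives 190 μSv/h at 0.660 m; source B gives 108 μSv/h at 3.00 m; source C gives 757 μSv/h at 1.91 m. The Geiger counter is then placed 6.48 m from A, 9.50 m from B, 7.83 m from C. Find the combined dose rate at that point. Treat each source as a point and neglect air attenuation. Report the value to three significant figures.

By superposition, sum each source's inverse-square contribution:
A: 190 × (0.660/6.48)² = 1.971 μSv/h
B: 108 × (3.00/9.50)² = 10.77 μSv/h
C: 757 × (1.91/7.83)² = 45.04 μSv/h
Total = 1.971 + 10.77 + 45.04 = 57.78 μSv/h.

57.8 μSv/h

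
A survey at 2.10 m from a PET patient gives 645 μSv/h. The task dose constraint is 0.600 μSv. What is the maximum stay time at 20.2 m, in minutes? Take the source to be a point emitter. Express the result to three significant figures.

Applying the 1/r² law, rate at 20.2 m:
(2.10/20.2)² = 0.01081, so 645 × 0.01081 = 6.972 μSv/h.
Stay time = 0.600 μSv ÷ 6.972 μSv/h = 0.08606 h = 5.164 min.

5.16 min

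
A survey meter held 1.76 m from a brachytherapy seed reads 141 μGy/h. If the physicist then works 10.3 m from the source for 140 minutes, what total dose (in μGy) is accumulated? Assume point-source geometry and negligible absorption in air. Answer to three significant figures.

9.61 μGy

Since intensity falls as 1/r², rate at 10.3 m:
141 × (1.76/10.3)² = 141 × 0.02920 = 4.117 μGy/h.
Dose = rate × time = 4.117 μGy/h × 2.333 h = 9.605 μGy.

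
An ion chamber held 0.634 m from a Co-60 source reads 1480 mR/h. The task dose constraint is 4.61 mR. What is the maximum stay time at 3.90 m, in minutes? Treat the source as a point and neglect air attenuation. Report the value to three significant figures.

7.07 min

Intensity scales as (d₁/d₂)², so rate at 3.90 m:
(0.634/3.90)² = 0.02643, so 1480 × 0.02643 = 39.12 mR/h.
Stay time = 4.61 mR ÷ 39.12 mR/h = 0.1178 h = 7.068 min.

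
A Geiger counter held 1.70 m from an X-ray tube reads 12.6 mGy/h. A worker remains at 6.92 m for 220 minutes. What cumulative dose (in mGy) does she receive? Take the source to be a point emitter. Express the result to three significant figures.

2.79 mGy

Intensity scales as (d₁/d₂)², so rate at 6.92 m:
12.6 × (1.70/6.92)² = 12.6 × 0.06035 = 0.7604 mGy/h.
Dose = rate × time = 0.7604 mGy/h × 3.667 h = 2.788 mGy.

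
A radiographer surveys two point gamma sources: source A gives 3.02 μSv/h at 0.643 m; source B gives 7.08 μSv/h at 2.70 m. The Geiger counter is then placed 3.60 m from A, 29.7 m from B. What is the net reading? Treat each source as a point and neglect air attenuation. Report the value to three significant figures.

0.155 μSv/h

Each source contributes Iᵢ·(dᵢ/rᵢ)²; contributions add.
A: 3.02 × (0.643/3.60)² = 0.09634 μSv/h
B: 7.08 × (2.70/29.7)² = 0.05851 μSv/h
Total = 0.09634 + 0.05851 = 0.1548 μSv/h.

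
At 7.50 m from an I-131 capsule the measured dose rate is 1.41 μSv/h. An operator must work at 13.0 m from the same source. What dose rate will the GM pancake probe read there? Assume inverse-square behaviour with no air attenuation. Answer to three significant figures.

0.469 μSv/h

Intensity scales as (d₁/d₂)², so scaling from 7.50 m to 13.0 m:
(7.50/13.0)² = 0.3328, so 1.41 × 0.3328 = 0.4692 μSv/h.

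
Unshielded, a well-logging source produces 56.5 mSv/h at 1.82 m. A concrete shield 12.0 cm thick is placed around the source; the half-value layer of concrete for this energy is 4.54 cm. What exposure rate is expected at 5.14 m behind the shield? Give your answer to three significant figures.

1.13 mSv/h

Distance alone: (1.82/5.14)² = 0.1254, so 56.5 × 0.1254 = 7.085 mSv/h.
Shield: 12.0/4.54 = 2.643 half-value layers → attenuation 2^(−2.643) = 0.1601.
Combined: 7.085 × 0.1601 = 1.134 mSv/h.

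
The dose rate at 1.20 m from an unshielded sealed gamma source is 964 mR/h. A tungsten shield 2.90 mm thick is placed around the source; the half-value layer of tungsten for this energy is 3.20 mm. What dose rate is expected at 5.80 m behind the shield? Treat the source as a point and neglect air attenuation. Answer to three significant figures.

Distance alone: (1.20/5.80)² = 0.04281, so 964 × 0.04281 = 41.27 mR/h.
Shield: 2.90/3.20 = 0.9062 half-value layers → attenuation 2^(−0.9062) = 0.5336.
Combined: 41.27 × 0.5336 = 22.02 mR/h.

22.0 mR/h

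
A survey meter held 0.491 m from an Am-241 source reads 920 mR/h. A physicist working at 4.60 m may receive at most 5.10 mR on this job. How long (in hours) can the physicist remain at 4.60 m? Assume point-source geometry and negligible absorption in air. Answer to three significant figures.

Intensity scales as (d₁/d₂)², so rate at 4.60 m:
(0.491/4.60)² = 0.01139, so 920 × 0.01139 = 10.48 mR/h.
Stay time = 5.10 mR ÷ 10.48 mR/h = 0.4866 h.

0.487 h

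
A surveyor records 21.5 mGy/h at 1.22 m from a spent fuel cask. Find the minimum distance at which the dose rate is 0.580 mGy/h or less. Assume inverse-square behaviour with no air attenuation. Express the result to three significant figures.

Using I₁d₁² = I₂d₂², d₂ = d₁·√(I₁/I₂).
I₁/I₂ = 21.5/0.580 = 37.07, so d₂ = 1.22 × √37.07 = 7.428 m.

7.43 m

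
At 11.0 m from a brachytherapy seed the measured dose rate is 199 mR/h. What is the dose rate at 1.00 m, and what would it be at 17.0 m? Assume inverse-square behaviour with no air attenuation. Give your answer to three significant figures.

Since intensity falls as 1/r²,
At 1.00 m: 199 × (11.0/1.00)² = 199 × 121.0 = 24080 mR/h
At 17.0 m: (1.00/17.0)² = 0.003460, so 24080 × 0.003460 = 83.32 mR/h.

24100 mR/h; 83.3 mR/h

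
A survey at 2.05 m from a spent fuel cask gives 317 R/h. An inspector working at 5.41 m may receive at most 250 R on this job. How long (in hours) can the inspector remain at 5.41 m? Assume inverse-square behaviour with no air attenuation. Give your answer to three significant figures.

Since intensity falls as 1/r², rate at 5.41 m:
317 × (2.05/5.41)² = 317 × 0.1436 = 45.52 R/h.
Stay time = 250 R ÷ 45.52 R/h = 5.492 h.

5.49 h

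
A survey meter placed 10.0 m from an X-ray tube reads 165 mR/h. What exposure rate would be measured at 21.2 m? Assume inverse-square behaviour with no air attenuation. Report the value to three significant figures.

36.7 mR/h

Using I₁d₁² = I₂d₂², scaling from 10.0 m to 21.2 m:
165 × (10.0/21.2)² = 165 × 0.2225 = 36.71 mR/h.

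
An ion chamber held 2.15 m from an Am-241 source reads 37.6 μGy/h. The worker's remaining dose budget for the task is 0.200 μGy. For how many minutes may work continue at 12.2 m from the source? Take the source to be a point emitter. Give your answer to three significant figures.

By the inverse-square law, rate at 12.2 m:
(2.15/12.2)² = 0.03106, so 37.6 × 0.03106 = 1.168 μGy/h.
Stay time = 0.200 μGy ÷ 1.168 μGy/h = 0.1712 h = 10.27 min.

10.3 min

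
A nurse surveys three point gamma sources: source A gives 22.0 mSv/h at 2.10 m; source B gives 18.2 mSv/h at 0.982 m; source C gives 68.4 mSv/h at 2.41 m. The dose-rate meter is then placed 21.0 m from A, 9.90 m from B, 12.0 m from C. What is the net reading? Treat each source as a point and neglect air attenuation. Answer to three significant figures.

3.16 mSv/h

By superposition, sum each source's inverse-square contribution:
A: 22.0 × (2.10/21.0)² = 0.2200 mSv/h
B: 18.2 × (0.982/9.90)² = 0.1791 mSv/h
C: 68.4 × (2.41/12.0)² = 2.759 mSv/h
Total = 0.2200 + 0.1791 + 2.759 = 3.158 mSv/h.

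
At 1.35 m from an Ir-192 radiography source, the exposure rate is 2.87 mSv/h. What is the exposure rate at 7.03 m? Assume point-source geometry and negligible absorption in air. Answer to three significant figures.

0.106 mSv/h

Applying the 1/r² law, the rate at 7.03 m is
(1.35/7.03)² = 0.03688, so 2.87 × 0.03688 = 0.1058 mSv/h.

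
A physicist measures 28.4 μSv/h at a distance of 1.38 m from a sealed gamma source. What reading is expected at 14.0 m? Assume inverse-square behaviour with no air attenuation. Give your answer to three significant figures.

Applying the 1/r² law, the rate at 14.0 m is
(1.38/14.0)² = 0.009716, so 28.4 × 0.009716 = 0.2759 μSv/h.

0.276 μSv/h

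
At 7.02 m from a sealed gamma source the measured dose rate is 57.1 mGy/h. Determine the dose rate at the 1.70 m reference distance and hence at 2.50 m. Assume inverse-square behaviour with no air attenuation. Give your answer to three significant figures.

Since intensity falls as 1/r²,
At 1.70 m: (7.02/1.70)² = 17.05, so 57.1 × 17.05 = 973.6 mGy/h
At 2.50 m: (1.70/2.50)² = 0.4624, so 973.6 × 0.4624 = 450.2 mGy/h.

974 mGy/h; 450 mGy/h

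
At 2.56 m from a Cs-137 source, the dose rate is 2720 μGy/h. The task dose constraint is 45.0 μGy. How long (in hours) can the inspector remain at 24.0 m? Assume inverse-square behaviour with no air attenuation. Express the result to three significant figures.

Intensity scales as (d₁/d₂)², so rate at 24.0 m:
(2.56/24.0)² = 0.01138, so 2720 × 0.01138 = 30.95 μGy/h.
Stay time = 45.0 μGy ÷ 30.95 μGy/h = 1.454 h.

1.45 h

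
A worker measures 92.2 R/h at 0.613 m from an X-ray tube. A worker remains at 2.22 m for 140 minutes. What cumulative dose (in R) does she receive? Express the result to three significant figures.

16.4 R

Since intensity falls as 1/r², rate at 2.22 m:
(0.613/2.22)² = 0.07625, so 92.2 × 0.07625 = 7.030 R/h.
Dose = rate × time = 7.030 R/h × 2.333 h = 16.40 R.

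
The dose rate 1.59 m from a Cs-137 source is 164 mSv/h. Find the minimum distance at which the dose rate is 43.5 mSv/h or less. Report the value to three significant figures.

Intensity scales as (d₁/d₂)², so d₂ = d₁·√(I₁/I₂).
I₁/I₂ = 164/43.5 = 3.770, so d₂ = 1.59 × √3.770 = 3.087 m.

3.09 m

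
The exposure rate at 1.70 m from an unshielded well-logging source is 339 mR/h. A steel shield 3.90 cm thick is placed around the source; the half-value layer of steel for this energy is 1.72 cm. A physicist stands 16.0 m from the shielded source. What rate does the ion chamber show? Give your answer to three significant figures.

Distance alone: 339 × (1.70/16.0)² = 339 × 0.01129 = 3.827 mR/h.
Shield: 3.90/1.72 = 2.267 half-value layers → attenuation 2^(−2.267) = 0.2078.
Combined: 3.827 × 0.2078 = 0.7953 mR/h.

0.795 mR/h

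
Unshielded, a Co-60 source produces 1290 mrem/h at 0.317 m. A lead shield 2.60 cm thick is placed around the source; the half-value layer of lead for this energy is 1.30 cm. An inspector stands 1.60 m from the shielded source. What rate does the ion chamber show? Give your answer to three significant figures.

Distance alone: 1290 × (0.317/1.60)² = 1290 × 0.03925 = 50.63 mrem/h.
Shield: 2.60/1.30 = 2.000 half-value layers → attenuation 2^(−2.000) = 0.2500.
Combined: 50.63 × 0.2500 = 12.66 mrem/h.

12.7 mrem/h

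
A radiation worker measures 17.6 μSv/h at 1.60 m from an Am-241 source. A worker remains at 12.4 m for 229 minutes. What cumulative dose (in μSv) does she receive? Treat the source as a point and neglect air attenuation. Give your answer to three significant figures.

Since intensity falls as 1/r², rate at 12.4 m:
17.6 × (1.60/12.4)² = 17.6 × 0.01665 = 0.2930 μSv/h.
Dose = rate × time = 0.2930 μSv/h × 3.817 h = 1.118 μSv.

1.12 μSv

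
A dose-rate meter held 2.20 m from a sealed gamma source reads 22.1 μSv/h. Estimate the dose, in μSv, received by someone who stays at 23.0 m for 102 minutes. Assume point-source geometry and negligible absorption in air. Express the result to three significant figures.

Using I₁d₁² = I₂d₂², rate at 23.0 m:
22.1 × (2.20/23.0)² = 22.1 × 0.009149 = 0.2022 μSv/h.
Dose = rate × time = 0.2022 μSv/h × 1.700 h = 0.3437 μSv.

0.344 μSv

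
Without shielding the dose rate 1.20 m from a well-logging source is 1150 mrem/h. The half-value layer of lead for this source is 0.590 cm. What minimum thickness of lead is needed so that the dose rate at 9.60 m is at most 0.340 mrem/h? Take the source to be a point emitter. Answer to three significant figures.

At 9.60 m, distance alone gives (1.20/9.60)² = 0.01562, so 1150 × 0.01562 = 17.96 mrem/h.
Further attenuation needed: 17.96/0.340 = 52.82.
n = log₂(52.82) = 5.723 half-value layers.
Thickness = 5.723 × 0.590 cm = 3.377 cm.

3.38 cm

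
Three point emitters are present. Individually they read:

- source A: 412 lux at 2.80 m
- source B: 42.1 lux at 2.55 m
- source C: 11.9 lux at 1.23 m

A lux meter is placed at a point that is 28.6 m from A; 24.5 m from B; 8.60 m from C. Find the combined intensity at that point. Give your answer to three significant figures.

Each source contributes Iᵢ·(dᵢ/rᵢ)²; contributions add.
A: 412 × (2.80/28.6)² = 3.949 lux
B: 42.1 × (2.55/24.5)² = 0.4561 lux
C: 11.9 × (1.23/8.60)² = 0.2434 lux
Total = 3.949 + 0.4561 + 0.2434 = 4.649 lux.

4.65 lux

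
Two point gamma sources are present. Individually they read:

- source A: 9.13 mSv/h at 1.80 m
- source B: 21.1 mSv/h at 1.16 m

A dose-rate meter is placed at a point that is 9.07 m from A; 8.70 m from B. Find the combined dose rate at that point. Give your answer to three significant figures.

0.735 mSv/h

Each source contributes Iᵢ·(dᵢ/rᵢ)²; contributions add.
A: 9.13 × (1.80/9.07)² = 0.3596 mSv/h
B: 21.1 × (1.16/8.70)² = 0.3751 mSv/h
Total = 0.3596 + 0.3751 = 0.7347 mSv/h.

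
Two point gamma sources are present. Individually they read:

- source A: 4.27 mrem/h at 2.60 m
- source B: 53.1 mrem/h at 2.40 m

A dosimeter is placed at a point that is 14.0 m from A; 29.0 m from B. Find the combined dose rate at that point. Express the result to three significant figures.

0.511 mrem/h

By superposition, sum each source's inverse-square contribution:
A: 4.27 × (2.60/14.0)² = 0.1473 mrem/h
B: 53.1 × (2.40/29.0)² = 0.3637 mrem/h
Total = 0.1473 + 0.3637 = 0.5110 mrem/h.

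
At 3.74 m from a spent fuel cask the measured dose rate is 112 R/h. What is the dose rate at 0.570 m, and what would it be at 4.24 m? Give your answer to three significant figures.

4820 R/h; 87.1 R/h

Intensity scales as (d₁/d₂)², so
At 0.570 m: (3.74/0.570)² = 43.05, so 112 × 43.05 = 4822 R/h
At 4.24 m: (0.570/4.24)² = 0.01807, so 4822 × 0.01807 = 87.13 R/h.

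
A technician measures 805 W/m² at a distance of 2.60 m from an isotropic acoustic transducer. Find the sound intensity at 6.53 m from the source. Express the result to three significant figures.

128 W/m²

Since intensity falls as 1/r², the rate at 6.53 m is
805 × (2.60/6.53)² = 805 × 0.1585 = 127.6 W/m².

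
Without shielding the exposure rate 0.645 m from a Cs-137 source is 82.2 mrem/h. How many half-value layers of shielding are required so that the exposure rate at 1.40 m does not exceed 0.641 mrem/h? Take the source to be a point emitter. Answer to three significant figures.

At 1.40 m, distance alone gives 82.2 × (0.645/1.40)² = 82.2 × 0.2123 = 17.45 mrem/h.
Further attenuation needed: 17.45/0.641 = 27.22.
n = log₂(27.22) = 4.767 half-value layers.

4.77 half-value layers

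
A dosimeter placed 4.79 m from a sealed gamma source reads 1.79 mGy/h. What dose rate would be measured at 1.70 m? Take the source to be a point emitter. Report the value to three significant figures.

Applying the 1/r² law, scaling from 4.79 m to 1.70 m:
1.79 × (4.79/1.70)² = 1.79 × 7.939 = 14.21 mGy/h.

14.2 mGy/h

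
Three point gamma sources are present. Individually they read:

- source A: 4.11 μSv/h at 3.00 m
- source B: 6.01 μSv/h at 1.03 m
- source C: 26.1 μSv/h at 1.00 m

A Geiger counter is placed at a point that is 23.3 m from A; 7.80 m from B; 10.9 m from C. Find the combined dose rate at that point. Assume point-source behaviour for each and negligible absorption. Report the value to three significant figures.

Each source contributes Iᵢ·(dᵢ/rᵢ)²; contributions add.
A: 4.11 × (3.00/23.3)² = 0.06814 μSv/h
B: 6.01 × (1.03/7.80)² = 0.1048 μSv/h
C: 26.1 × (1.00/10.9)² = 0.2197 μSv/h
Total = 0.06814 + 0.1048 + 0.2197 = 0.3926 μSv/h.

0.393 μSv/h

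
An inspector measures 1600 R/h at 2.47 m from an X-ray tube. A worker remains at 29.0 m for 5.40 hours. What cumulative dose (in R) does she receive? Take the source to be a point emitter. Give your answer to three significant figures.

Since intensity falls as 1/r², rate at 29.0 m:
(2.47/29.0)² = 0.007254, so 1600 × 0.007254 = 11.61 R/h.
Dose = rate × time = 11.61 R/h × 5.400 h = 62.69 R.

62.7 R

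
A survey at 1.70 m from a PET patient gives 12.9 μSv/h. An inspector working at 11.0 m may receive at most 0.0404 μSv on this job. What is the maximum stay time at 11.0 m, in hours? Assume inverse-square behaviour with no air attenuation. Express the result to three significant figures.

By the inverse-square law, rate at 11.0 m:
(1.70/11.0)² = 0.02388, so 12.9 × 0.02388 = 0.3081 μSv/h.
Stay time = 0.0404 μSv ÷ 0.3081 μSv/h = 0.1311 h.

0.131 h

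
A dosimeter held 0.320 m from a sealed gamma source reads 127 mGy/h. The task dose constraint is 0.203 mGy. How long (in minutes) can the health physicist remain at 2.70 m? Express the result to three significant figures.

6.83 min

Since intensity falls as 1/r², rate at 2.70 m:
127 × (0.320/2.70)² = 127 × 0.01405 = 1.784 mGy/h.
Stay time = 0.203 mGy ÷ 1.784 mGy/h = 0.1138 h = 6.828 min.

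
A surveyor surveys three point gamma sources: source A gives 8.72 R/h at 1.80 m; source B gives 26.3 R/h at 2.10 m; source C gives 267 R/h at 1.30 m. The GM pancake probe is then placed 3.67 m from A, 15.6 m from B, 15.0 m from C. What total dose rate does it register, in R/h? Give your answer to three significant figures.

By superposition, sum each source's inverse-square contribution:
A: 8.72 × (1.80/3.67)² = 2.098 R/h
B: 26.3 × (2.10/15.6)² = 0.4766 R/h
C: 267 × (1.30/15.0)² = 2.005 R/h
Total = 2.098 + 0.4766 + 2.005 = 4.580 R/h.

4.58 R/h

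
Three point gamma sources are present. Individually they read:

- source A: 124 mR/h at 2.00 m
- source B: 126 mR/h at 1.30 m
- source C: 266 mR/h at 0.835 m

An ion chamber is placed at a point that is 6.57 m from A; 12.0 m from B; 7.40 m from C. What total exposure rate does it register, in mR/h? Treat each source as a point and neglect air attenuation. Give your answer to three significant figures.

16.4 mR/h

By superposition, sum each source's inverse-square contribution:
A: 124 × (2.00/6.57)² = 11.49 mR/h
B: 126 × (1.30/12.0)² = 1.479 mR/h
C: 266 × (0.835/7.40)² = 3.387 mR/h
Total = 11.49 + 1.479 + 3.387 = 16.36 mR/h.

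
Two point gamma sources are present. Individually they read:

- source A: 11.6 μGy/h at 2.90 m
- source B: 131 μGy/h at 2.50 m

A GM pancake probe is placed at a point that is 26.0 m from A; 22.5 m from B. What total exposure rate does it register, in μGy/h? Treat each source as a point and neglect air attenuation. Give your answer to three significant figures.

1.76 μGy/h

By superposition, sum each source's inverse-square contribution:
A: 11.6 × (2.90/26.0)² = 0.1443 μGy/h
B: 131 × (2.50/22.5)² = 1.617 μGy/h
Total = 0.1443 + 1.617 = 1.761 μGy/h.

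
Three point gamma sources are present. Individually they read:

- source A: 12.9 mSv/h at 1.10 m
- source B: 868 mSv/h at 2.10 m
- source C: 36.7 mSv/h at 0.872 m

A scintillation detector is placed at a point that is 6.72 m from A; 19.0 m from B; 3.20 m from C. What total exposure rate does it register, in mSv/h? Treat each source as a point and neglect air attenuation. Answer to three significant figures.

Each source contributes Iᵢ·(dᵢ/rᵢ)²; contributions add.
A: 12.9 × (1.10/6.72)² = 0.3456 mSv/h
B: 868 × (2.10/19.0)² = 10.60 mSv/h
C: 36.7 × (0.872/3.20)² = 2.725 mSv/h
Total = 0.3456 + 10.60 + 2.725 = 13.67 mSv/h.

13.7 mSv/h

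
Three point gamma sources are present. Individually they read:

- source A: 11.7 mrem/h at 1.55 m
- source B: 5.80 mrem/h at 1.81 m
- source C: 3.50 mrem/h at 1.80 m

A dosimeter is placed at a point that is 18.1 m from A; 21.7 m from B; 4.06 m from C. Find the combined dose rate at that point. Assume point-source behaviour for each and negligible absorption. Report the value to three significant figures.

0.814 mrem/h

By superposition, sum each source's inverse-square contribution:
A: 11.7 × (1.55/18.1)² = 0.08580 mrem/h
B: 5.80 × (1.81/21.7)² = 0.04035 mrem/h
C: 3.50 × (1.80/4.06)² = 0.6880 mrem/h
Total = 0.08580 + 0.04035 + 0.6880 = 0.8141 mrem/h.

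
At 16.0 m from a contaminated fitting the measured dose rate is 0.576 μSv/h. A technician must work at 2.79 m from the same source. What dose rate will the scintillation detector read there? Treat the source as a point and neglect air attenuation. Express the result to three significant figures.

18.9 μSv/h

By the inverse-square law, scaling from 16.0 m to 2.79 m:
0.576 × (16.0/2.79)² = 0.576 × 32.89 = 18.94 μSv/h.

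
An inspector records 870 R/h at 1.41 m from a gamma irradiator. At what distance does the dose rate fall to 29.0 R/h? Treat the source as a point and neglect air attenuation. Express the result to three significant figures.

7.72 m

Using I₁d₁² = I₂d₂², d₂ = d₁·√(I₁/I₂).
I₁/I₂ = 870/29.0 = 30.00, so d₂ = 1.41 × √30.00 = 7.723 m.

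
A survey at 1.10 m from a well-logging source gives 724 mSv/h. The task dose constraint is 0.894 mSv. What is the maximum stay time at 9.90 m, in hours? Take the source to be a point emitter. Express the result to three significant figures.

Applying the 1/r² law, rate at 9.90 m:
724 × (1.10/9.90)² = 724 × 0.01235 = 8.941 mSv/h.
Stay time = 0.894 mSv ÷ 8.941 mSv/h = 0.09999 h.

0.100 h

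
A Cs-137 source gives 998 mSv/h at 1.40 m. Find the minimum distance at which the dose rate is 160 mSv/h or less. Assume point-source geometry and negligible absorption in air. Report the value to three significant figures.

Intensity scales as (d₁/d₂)², so d₂ = d₁·√(I₁/I₂).
I₁/I₂ = 998/160 = 6.237, so d₂ = 1.40 × √6.237 = 3.496 m.

3.50 m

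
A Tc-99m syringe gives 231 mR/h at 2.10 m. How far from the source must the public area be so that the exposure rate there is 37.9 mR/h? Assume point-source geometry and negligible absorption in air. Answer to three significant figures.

Since intensity falls as 1/r², d₂ = d₁·√(I₁/I₂).
I₁/I₂ = 231/37.9 = 6.095, so d₂ = 2.10 × √6.095 = 5.184 m.

5.18 m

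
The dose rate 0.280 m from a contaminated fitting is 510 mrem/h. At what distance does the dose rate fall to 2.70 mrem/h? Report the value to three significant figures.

Applying the 1/r² law, d₂ = d₁·√(I₁/I₂).
I₁/I₂ = 510/2.70 = 188.9, so d₂ = 0.280 × √188.9 = 3.848 m.

3.85 m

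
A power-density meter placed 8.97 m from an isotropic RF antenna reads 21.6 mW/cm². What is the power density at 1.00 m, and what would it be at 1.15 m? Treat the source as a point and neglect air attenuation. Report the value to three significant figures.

By the inverse-square law,
At 1.00 m: 21.6 × (8.97/1.00)² = 21.6 × 80.46 = 1738 mW/cm²
At 1.15 m: 1738 × (1.00/1.15)² = 1738 × 0.7561 = 1314 mW/cm².

1740 mW/cm²; 1310 mW/cm²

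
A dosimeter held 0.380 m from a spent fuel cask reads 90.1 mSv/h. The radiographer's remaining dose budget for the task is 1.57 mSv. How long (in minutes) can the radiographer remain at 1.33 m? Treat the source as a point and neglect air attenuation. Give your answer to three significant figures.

Using I₁d₁² = I₂d₂², rate at 1.33 m:
90.1 × (0.380/1.33)² = 90.1 × 0.08163 = 7.355 mSv/h.
Stay time = 1.57 mSv ÷ 7.355 mSv/h = 0.2135 h = 12.81 min.

12.8 min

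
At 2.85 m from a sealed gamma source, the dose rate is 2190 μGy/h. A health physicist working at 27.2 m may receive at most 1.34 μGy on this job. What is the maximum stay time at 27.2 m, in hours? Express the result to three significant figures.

Applying the 1/r² law, rate at 27.2 m:
(2.85/27.2)² = 0.01098, so 2190 × 0.01098 = 24.05 μGy/h.
Stay time = 1.34 μGy ÷ 24.05 μGy/h = 0.05572 h.

0.0557 h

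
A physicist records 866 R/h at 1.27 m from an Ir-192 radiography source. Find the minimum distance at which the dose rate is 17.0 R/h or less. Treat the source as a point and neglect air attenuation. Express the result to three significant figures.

9.06 m

By the inverse-square law, d₂ = d₁·√(I₁/I₂).
I₁/I₂ = 866/17.0 = 50.94, so d₂ = 1.27 × √50.94 = 9.064 m.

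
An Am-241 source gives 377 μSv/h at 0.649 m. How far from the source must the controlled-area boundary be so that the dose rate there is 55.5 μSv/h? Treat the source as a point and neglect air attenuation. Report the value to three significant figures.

Intensity scales as (d₁/d₂)², so d₂ = d₁·√(I₁/I₂).
I₁/I₂ = 377/55.5 = 6.793, so d₂ = 0.649 × √6.793 = 1.692 m.

1.69 m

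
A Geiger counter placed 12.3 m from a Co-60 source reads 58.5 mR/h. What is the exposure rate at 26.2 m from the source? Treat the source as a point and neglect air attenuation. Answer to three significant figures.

By the inverse-square law, scaling from 12.3 m to 26.2 m:
58.5 × (12.3/26.2)² = 58.5 × 0.2204 = 12.89 mR/h.

12.9 mR/h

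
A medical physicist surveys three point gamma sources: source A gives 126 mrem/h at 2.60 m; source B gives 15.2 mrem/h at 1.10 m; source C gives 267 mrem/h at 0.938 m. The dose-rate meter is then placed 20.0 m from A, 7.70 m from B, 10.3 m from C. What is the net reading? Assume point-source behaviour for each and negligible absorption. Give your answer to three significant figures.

4.65 mrem/h

Each source contributes Iᵢ·(dᵢ/rᵢ)²; contributions add.
A: 126 × (2.60/20.0)² = 2.129 mrem/h
B: 15.2 × (1.10/7.70)² = 0.3102 mrem/h
C: 267 × (0.938/10.3)² = 2.214 mrem/h
Total = 2.129 + 0.3102 + 2.214 = 4.653 mrem/h.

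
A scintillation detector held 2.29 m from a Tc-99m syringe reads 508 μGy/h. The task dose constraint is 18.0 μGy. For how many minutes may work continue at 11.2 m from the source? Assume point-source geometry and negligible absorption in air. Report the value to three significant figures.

50.9 min

Applying the 1/r² law, rate at 11.2 m:
508 × (2.29/11.2)² = 508 × 0.04181 = 21.24 μGy/h.
Stay time = 18.0 μGy ÷ 21.24 μGy/h = 0.8475 h = 50.85 min.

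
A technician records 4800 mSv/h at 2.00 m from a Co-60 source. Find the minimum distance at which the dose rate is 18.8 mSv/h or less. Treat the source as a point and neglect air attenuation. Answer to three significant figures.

32.0 m

Since intensity falls as 1/r², d₂ = d₁·√(I₁/I₂).
I₁/I₂ = 4800/18.8 = 255.3, so d₂ = 2.00 × √255.3 = 31.96 m.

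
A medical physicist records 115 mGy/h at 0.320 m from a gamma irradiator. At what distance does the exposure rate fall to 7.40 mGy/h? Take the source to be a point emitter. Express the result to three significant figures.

1.26 m

Using I₁d₁² = I₂d₂², d₂ = d₁·√(I₁/I₂).
I₁/I₂ = 115/7.40 = 15.54, so d₂ = 0.320 × √15.54 = 1.261 m.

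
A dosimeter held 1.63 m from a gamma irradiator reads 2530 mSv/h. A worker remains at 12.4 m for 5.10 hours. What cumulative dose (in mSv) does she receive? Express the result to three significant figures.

223 mSv

Intensity scales as (d₁/d₂)², so rate at 12.4 m:
(1.63/12.4)² = 0.01728, so 2530 × 0.01728 = 43.72 mSv/h.
Dose = rate × time = 43.72 mSv/h × 5.100 h = 223.0 mSv.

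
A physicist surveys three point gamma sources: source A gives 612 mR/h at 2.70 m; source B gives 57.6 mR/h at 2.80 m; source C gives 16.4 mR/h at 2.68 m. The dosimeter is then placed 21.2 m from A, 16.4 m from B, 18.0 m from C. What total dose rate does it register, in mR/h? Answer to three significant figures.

By superposition, sum each source's inverse-square contribution:
A: 612 × (2.70/21.2)² = 9.927 mR/h
B: 57.6 × (2.80/16.4)² = 1.679 mR/h
C: 16.4 × (2.68/18.0)² = 0.3636 mR/h
Total = 9.927 + 1.679 + 0.3636 = 11.97 mR/h.

12.0 mR/h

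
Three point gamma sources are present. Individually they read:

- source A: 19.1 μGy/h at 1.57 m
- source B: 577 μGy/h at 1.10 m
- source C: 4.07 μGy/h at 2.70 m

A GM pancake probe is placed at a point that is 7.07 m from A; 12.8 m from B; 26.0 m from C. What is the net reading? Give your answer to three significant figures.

By superposition, sum each source's inverse-square contribution:
A: 19.1 × (1.57/7.07)² = 0.9419 μGy/h
B: 577 × (1.10/12.8)² = 4.261 μGy/h
C: 4.07 × (2.70/26.0)² = 0.04389 μGy/h
Total = 0.9419 + 4.261 + 0.04389 = 5.247 μGy/h.

5.25 μGy/h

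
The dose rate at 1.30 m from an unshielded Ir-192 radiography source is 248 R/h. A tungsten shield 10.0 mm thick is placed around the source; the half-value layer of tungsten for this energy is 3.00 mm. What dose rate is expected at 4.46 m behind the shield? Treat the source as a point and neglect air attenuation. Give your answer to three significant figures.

Distance alone: 248 × (1.30/4.46)² = 248 × 0.08496 = 21.07 R/h.
Shield: 10.0/3.00 = 3.333 half-value layers → attenuation 2^(−3.333) = 0.09924.
Combined: 21.07 × 0.09924 = 2.091 R/h.

2.09 R/h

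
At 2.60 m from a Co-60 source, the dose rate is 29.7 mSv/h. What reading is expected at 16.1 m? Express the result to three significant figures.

By the inverse-square law, the rate at 16.1 m is
29.7 × (2.60/16.1)² = 29.7 × 0.02608 = 0.7746 mSv/h.

0.775 mSv/h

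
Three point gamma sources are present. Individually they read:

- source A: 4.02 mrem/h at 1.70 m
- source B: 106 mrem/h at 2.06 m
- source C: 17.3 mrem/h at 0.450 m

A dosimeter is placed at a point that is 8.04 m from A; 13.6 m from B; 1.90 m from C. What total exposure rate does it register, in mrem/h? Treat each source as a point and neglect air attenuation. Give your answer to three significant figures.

3.58 mrem/h

By superposition, sum each source's inverse-square contribution:
A: 4.02 × (1.70/8.04)² = 0.1797 mrem/h
B: 106 × (2.06/13.6)² = 2.432 mrem/h
C: 17.3 × (0.450/1.90)² = 0.9704 mrem/h
Total = 0.1797 + 2.432 + 0.9704 = 3.582 mrem/h.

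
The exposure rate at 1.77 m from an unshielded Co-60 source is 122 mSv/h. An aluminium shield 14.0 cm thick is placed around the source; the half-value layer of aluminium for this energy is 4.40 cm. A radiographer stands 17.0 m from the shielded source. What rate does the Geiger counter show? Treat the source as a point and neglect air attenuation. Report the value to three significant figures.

0.146 mSv/h

Distance alone: (1.77/17.0)² = 0.01084, so 122 × 0.01084 = 1.322 mSv/h.
Shield: 14.0/4.40 = 3.182 half-value layers → attenuation 2^(−3.182) = 0.1102.
Combined: 1.322 × 0.1102 = 0.1457 mSv/h.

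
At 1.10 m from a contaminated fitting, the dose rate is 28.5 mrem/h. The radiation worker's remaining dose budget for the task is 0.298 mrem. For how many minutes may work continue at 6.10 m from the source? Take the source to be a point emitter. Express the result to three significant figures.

Using I₁d₁² = I₂d₂², rate at 6.10 m:
(1.10/6.10)² = 0.03252, so 28.5 × 0.03252 = 0.9268 mrem/h.
Stay time = 0.298 mrem ÷ 0.9268 mrem/h = 0.3215 h = 19.29 min.

19.3 min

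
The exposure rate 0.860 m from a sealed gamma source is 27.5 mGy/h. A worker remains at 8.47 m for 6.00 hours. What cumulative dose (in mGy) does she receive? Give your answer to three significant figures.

1.70 mGy

Since intensity falls as 1/r², rate at 8.47 m:
(0.860/8.47)² = 0.01031, so 27.5 × 0.01031 = 0.2835 mGy/h.
Dose = rate × time = 0.2835 mGy/h × 6.000 h = 1.701 mGy.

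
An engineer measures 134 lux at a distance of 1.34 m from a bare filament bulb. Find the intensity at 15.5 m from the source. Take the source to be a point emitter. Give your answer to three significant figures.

1.00 lux

Applying the 1/r² law, the rate at 15.5 m is
134 × (1.34/15.5)² = 134 × 0.007474 = 1.002 lux.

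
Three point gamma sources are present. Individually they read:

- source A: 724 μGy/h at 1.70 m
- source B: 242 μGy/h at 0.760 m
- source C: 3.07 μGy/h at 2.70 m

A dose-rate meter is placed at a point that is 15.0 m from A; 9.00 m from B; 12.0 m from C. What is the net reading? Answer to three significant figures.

Each source contributes Iᵢ·(dᵢ/rᵢ)²; contributions add.
A: 724 × (1.70/15.0)² = 9.299 μGy/h
B: 242 × (0.760/9.00)² = 1.726 μGy/h
C: 3.07 × (2.70/12.0)² = 0.1554 μGy/h
Total = 9.299 + 1.726 + 0.1554 = 11.18 μGy/h.

11.2 μGy/h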